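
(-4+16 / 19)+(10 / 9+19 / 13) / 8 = -50441 / 17784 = -2.84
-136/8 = -17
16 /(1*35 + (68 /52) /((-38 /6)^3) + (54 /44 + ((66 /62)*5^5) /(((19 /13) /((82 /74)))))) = 36000641248 /5756482151897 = 0.01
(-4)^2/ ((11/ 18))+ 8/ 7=2104/ 77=27.32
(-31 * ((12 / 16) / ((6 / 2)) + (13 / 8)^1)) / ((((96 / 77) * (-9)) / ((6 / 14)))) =1705 / 768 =2.22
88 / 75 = 1.17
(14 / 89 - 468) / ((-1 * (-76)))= -20819 / 3382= -6.16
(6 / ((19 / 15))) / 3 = 30 / 19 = 1.58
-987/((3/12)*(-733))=3948/733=5.39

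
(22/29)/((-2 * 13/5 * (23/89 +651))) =-4895/21851674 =-0.00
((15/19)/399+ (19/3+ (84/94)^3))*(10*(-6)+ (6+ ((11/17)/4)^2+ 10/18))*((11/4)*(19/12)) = -33917591351395015/20687501870784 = -1639.52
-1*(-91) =91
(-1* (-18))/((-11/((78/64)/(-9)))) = 39/176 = 0.22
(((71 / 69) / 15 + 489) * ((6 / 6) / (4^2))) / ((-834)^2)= 253093 / 5759203680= 0.00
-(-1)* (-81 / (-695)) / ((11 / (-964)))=-78084 / 7645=-10.21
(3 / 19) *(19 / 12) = 1 / 4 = 0.25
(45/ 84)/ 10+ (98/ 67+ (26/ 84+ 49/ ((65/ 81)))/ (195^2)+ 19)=570819734399/ 27820611000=20.52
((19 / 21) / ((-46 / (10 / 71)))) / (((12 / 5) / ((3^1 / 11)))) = -475 / 1508892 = -0.00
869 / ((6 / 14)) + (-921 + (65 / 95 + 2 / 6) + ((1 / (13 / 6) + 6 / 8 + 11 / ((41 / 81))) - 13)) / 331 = 27150390893 / 13408148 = 2024.92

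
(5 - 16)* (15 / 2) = -165 / 2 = -82.50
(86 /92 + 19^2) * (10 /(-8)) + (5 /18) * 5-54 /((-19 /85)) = -6590155 /31464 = -209.45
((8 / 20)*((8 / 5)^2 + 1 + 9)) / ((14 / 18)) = 6.46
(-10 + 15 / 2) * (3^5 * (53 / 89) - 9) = -30195 / 89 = -339.27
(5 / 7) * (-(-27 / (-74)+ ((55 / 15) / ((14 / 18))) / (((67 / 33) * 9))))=-108085 / 242942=-0.44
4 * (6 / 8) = 3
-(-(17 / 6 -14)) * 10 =-335 / 3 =-111.67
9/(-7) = -1.29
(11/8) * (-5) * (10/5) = -55/4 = -13.75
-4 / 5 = -0.80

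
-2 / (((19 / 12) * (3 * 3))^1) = -8 / 57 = -0.14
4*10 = 40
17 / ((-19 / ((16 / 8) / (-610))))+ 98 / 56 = 40633 / 23180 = 1.75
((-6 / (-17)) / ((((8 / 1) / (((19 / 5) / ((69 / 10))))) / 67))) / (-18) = -1273 / 14076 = -0.09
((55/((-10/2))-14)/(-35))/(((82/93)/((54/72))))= 1395/2296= 0.61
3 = 3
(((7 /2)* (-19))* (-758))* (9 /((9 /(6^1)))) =302442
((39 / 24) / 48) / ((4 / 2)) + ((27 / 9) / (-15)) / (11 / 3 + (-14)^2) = 36631 / 2300160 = 0.02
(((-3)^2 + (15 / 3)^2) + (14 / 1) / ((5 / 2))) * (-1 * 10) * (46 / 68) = -267.88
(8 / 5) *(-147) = -1176 / 5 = -235.20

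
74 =74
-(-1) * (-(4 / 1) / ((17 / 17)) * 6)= -24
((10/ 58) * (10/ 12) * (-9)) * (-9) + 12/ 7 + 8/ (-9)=45541/ 3654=12.46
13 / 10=1.30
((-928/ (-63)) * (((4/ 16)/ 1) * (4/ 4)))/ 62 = 116/ 1953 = 0.06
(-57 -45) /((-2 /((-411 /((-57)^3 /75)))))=58225 /6859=8.49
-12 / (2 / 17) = -102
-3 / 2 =-1.50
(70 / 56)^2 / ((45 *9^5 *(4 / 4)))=5 / 8503056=0.00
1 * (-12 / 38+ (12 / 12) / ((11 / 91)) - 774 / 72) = -2335 / 836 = -2.79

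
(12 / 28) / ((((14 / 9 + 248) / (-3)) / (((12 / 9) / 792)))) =-3 / 345884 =-0.00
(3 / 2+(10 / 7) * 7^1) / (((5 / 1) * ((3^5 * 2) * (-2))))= -23 / 9720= -0.00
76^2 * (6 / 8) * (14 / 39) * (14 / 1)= 283024 / 13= 21771.08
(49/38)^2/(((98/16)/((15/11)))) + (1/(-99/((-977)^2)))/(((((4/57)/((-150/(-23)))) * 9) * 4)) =-163675425955/6575976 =-24889.91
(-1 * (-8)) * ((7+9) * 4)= 512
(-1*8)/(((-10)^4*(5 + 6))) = -1/13750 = -0.00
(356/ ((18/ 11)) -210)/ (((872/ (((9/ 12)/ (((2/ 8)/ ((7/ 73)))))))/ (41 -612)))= -67949/ 47742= -1.42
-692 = -692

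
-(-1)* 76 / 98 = 38 / 49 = 0.78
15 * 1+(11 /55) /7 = 526 /35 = 15.03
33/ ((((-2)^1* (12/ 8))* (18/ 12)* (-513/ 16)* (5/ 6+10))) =704/ 33345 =0.02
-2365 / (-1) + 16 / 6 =7103 / 3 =2367.67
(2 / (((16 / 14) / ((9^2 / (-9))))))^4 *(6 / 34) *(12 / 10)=141776649 / 10880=13030.94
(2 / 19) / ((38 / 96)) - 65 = -64.73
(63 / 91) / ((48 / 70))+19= 2081 / 104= 20.01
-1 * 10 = -10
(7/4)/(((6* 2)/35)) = 245/48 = 5.10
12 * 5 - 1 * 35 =25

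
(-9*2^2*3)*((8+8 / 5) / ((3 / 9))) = -15552 / 5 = -3110.40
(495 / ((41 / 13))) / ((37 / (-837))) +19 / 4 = -21515557 / 6068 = -3545.74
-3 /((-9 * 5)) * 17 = 17 /15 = 1.13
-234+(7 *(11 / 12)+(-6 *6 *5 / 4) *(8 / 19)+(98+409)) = 260.47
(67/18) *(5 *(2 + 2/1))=670/9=74.44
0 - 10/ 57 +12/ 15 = 0.62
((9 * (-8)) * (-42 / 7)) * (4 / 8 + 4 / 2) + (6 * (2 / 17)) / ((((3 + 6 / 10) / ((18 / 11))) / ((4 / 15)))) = 201976 / 187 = 1080.09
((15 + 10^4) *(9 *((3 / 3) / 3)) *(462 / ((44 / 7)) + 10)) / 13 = 5017515 / 26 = 192981.35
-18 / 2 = -9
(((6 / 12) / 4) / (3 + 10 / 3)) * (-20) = -15 / 38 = -0.39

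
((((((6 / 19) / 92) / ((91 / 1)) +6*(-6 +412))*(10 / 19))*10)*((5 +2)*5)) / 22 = 24218103375 / 1187329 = 20397.13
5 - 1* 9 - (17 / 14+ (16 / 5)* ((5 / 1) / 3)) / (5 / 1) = -223 / 42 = -5.31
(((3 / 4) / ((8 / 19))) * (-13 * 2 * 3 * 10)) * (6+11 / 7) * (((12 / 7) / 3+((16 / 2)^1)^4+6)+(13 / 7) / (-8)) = -135333383445 / 3136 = -43154777.88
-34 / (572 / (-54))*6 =2754 / 143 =19.26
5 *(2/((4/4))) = 10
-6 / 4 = -3 / 2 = -1.50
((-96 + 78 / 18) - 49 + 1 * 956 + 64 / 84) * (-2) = -34276 / 21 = -1632.19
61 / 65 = 0.94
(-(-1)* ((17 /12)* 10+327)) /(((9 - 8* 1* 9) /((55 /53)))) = -112585 /20034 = -5.62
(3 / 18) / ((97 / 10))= 5 / 291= 0.02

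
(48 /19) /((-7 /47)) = -2256 /133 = -16.96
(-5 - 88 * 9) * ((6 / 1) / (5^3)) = -4782 / 125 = -38.26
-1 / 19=-0.05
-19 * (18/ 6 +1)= -76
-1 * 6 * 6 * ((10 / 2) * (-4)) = 720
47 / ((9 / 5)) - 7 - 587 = -567.89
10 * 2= 20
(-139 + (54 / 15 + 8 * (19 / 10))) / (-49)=601 / 245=2.45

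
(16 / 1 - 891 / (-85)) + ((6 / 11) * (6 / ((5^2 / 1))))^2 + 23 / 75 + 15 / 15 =107244871 / 3856875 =27.81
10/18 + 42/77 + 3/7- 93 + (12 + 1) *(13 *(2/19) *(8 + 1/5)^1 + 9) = 11284334/65835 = 171.40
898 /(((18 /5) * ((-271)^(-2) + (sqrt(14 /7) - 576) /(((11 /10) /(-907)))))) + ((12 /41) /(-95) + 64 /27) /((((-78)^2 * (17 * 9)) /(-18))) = 0.00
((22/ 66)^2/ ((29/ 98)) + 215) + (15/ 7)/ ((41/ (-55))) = 15917806/ 74907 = 212.50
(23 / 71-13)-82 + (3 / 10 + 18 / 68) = -567962 / 6035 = -94.11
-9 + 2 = -7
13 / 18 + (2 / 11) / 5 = 751 / 990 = 0.76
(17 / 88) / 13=0.01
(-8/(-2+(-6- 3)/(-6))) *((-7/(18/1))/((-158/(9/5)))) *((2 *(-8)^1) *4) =-1792/395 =-4.54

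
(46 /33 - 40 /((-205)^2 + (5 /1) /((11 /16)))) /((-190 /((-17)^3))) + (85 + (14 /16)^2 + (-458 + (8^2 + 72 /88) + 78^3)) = 8799508947020537 /18553381440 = 474280.60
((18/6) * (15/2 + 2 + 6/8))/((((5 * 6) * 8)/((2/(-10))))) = -41/1600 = -0.03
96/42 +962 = 964.29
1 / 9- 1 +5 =37 / 9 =4.11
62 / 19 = 3.26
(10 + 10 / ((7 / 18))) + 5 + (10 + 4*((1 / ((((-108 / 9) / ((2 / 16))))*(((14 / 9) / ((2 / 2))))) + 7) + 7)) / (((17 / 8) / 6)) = 27012 / 119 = 226.99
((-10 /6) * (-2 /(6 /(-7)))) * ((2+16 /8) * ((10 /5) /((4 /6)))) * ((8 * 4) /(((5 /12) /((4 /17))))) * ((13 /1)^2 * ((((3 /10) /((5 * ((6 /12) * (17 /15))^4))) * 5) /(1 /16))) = -9419784192000 /1419857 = -6634318.94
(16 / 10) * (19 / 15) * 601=91352 / 75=1218.03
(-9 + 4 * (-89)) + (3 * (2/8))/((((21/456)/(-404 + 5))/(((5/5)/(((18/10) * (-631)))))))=-226705/631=-359.28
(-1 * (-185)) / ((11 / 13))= 2405 / 11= 218.64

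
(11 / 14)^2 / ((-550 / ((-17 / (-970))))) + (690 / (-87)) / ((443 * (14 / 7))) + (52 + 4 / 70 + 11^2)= 21133262584011 / 122123582000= 173.05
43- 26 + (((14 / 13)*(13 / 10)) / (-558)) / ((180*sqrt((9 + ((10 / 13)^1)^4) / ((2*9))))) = 17- 1183*sqrt(534098) / 44704002600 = 17.00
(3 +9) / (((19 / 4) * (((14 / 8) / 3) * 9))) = 64 / 133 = 0.48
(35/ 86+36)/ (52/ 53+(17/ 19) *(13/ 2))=3152917/ 588627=5.36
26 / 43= 0.60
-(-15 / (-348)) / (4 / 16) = -5 / 29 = -0.17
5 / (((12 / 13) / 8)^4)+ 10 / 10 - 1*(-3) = 2285204 / 81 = 28212.40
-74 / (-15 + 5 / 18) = 1332 / 265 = 5.03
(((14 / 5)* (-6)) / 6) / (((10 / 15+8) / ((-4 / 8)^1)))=21 / 130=0.16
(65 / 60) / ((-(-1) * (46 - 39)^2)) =13 / 588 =0.02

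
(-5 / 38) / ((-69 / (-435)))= -725 / 874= -0.83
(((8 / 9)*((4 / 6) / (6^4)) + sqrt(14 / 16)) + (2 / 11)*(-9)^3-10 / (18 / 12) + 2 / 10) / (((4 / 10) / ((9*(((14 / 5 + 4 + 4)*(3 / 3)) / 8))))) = -4194.07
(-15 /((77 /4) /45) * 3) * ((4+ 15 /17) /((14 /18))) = -6050700 /9163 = -660.34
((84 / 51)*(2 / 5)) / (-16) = -7 / 170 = -0.04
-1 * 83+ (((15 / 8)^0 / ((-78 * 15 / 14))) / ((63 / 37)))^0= -82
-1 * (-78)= 78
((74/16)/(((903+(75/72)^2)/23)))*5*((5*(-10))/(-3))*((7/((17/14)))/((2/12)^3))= 108083808000/8852801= 12209.00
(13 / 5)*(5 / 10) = 13 / 10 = 1.30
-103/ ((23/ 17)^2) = -29767/ 529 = -56.27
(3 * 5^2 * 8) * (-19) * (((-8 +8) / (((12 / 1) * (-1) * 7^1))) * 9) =0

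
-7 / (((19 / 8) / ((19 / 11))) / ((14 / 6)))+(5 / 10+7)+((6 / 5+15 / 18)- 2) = -239 / 55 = -4.35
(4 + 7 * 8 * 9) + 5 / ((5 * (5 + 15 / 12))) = 12704 / 25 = 508.16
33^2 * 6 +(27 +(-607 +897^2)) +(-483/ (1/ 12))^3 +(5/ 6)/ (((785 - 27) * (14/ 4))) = -194707787773.00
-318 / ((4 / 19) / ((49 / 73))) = -148029 / 146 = -1013.90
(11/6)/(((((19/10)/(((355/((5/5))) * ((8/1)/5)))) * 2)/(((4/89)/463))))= 62480/2348799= 0.03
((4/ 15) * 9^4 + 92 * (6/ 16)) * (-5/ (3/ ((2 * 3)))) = -17841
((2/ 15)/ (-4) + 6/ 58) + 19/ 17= 17567/ 14790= 1.19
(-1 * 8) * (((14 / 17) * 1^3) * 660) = -73920 / 17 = -4348.24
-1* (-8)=8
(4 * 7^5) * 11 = 739508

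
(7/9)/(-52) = -7/468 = -0.01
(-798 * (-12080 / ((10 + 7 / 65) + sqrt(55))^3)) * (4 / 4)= 245410011347863635000 / 989149482867853 - 32852155719835725000 * sqrt(55) / 989149482867853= 1791.34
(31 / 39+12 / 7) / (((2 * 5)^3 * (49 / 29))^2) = 115217 / 131094600000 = 0.00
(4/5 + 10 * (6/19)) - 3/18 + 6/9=847/190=4.46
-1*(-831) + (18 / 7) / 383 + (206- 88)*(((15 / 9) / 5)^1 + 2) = 8898293 / 8043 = 1106.34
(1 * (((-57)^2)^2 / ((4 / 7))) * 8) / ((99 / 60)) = 985226760 / 11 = 89566069.09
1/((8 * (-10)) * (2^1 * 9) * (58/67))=-67/83520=-0.00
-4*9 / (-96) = 3 / 8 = 0.38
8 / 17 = 0.47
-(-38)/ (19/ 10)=20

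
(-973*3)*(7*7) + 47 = -142984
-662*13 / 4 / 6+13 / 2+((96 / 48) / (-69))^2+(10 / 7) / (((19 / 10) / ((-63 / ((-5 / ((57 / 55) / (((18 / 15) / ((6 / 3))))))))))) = -70327729 / 209484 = -335.72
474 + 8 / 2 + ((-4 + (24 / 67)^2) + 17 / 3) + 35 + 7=7027013 / 13467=521.79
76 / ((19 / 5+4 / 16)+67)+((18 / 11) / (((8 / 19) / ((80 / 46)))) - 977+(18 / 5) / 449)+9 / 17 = -13290446712472 / 13720813645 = -968.63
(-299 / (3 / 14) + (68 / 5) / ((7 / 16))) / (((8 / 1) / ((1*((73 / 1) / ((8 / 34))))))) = -88884143 / 1680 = -52907.23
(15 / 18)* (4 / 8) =0.42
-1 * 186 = -186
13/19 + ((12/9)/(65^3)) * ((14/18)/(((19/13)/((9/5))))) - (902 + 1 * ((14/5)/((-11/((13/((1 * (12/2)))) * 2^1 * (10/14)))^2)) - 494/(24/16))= -8753812601977/15298408125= -572.20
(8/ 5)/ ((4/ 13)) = 26/ 5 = 5.20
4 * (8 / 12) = 8 / 3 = 2.67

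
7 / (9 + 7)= 7 / 16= 0.44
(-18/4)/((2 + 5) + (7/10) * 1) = -45/77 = -0.58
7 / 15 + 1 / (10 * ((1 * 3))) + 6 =13 / 2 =6.50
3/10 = 0.30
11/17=0.65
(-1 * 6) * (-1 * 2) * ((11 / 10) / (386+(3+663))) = 33 / 2630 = 0.01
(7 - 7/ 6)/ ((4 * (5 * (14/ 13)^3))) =2197/ 9408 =0.23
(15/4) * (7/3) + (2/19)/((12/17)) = 2029/228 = 8.90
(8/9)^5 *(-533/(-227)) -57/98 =947568701/1313604054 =0.72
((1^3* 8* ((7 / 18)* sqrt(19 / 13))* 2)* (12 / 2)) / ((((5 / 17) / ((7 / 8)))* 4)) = 833* sqrt(247) / 390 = 33.57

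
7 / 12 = 0.58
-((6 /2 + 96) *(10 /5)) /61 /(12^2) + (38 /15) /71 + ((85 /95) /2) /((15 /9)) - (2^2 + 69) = -718071317 /9874680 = -72.72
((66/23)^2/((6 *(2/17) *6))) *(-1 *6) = -6171/529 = -11.67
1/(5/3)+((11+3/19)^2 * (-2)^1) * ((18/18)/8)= -55097/1805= -30.52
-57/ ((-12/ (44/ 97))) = 2.15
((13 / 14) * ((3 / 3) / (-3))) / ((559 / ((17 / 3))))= -17 / 5418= -0.00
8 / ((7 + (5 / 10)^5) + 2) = 256 / 289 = 0.89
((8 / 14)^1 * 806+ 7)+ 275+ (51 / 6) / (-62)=644433 / 868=742.43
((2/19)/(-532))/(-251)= 1/1268554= 0.00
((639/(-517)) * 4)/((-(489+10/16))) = 20448/2025089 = 0.01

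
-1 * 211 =-211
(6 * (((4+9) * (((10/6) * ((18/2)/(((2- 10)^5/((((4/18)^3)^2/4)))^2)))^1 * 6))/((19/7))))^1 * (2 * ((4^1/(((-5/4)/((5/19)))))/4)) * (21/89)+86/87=420929560366140266291/425824090137839665152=0.99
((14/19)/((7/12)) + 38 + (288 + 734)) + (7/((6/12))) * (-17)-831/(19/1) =14811/19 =779.53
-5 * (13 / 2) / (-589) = 0.06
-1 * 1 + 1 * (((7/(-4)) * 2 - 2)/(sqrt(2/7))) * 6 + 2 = 1 - 33 * sqrt(14)/2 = -60.74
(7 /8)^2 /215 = 49 /13760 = 0.00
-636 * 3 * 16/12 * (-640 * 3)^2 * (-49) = 459531878400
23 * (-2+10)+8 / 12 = 554 / 3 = 184.67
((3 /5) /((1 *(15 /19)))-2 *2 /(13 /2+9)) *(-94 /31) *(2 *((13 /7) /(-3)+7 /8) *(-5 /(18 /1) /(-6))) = -786169 /21795480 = -0.04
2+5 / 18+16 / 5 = 493 / 90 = 5.48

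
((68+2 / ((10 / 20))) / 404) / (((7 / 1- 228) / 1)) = -18 / 22321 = -0.00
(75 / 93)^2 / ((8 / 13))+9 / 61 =1.20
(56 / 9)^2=3136 / 81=38.72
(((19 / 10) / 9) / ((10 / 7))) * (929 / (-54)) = -123557 / 48600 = -2.54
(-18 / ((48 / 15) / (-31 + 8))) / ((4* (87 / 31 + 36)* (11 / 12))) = 32085 / 35288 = 0.91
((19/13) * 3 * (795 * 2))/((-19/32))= -152640/13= -11741.54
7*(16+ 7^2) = 455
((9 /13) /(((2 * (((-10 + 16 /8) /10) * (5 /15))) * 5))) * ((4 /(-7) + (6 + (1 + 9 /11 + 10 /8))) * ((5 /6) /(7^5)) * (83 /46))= -9774495 /49529287808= -0.00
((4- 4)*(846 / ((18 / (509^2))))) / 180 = 0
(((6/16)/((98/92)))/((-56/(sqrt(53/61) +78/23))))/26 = -9/10976 - 69 * sqrt(3233)/17407936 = -0.00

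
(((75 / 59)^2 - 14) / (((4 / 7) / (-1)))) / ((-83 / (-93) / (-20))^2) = 10883.58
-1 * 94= -94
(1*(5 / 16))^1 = 5 / 16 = 0.31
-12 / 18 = -2 / 3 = -0.67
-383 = -383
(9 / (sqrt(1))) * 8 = 72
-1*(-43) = 43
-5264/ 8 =-658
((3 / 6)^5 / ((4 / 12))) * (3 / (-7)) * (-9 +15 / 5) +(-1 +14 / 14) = 27 / 112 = 0.24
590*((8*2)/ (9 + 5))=4720/ 7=674.29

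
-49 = -49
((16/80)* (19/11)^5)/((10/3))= 7428297/8052550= 0.92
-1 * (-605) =605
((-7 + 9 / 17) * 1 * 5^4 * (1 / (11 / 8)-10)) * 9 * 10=3375000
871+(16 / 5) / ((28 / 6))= 871.69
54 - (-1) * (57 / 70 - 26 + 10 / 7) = 30.24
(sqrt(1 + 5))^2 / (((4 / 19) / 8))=228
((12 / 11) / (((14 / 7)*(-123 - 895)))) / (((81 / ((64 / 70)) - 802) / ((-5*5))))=-2400 / 127819571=-0.00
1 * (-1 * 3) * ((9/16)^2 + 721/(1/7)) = -3876339/256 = -15141.95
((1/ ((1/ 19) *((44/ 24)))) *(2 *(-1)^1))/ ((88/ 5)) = -285/ 242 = -1.18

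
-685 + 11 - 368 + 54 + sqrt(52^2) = -936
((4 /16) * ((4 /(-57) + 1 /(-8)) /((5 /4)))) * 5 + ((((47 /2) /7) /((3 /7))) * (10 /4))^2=1048741 /2736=383.31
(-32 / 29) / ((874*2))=-8 / 12673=-0.00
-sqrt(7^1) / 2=-1.32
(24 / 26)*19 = 228 / 13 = 17.54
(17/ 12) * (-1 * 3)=-17/ 4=-4.25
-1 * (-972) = 972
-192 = -192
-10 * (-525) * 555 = 2913750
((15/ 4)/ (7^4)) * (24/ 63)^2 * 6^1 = 160/ 117649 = 0.00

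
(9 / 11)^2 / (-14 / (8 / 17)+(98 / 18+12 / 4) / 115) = -335340 / 14866181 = -0.02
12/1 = 12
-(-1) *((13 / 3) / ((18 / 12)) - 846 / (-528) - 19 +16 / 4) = -8323 / 792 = -10.51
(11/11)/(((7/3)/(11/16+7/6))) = 89/112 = 0.79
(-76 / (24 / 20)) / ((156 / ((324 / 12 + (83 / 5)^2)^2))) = -543533912 / 14625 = -37164.71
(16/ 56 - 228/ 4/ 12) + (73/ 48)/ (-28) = -6073/ 1344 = -4.52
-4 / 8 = -1 / 2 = -0.50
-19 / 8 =-2.38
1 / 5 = 0.20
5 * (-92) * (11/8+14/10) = -2553/2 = -1276.50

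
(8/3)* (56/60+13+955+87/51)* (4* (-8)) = -63363328/765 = -82827.88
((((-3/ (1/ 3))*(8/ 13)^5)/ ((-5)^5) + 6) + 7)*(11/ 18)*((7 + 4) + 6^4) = 216863718052949/ 20885231250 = 10383.59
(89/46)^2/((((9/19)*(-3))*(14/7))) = -150499/114264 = -1.32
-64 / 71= -0.90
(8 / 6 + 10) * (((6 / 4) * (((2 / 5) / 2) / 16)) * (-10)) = -17 / 8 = -2.12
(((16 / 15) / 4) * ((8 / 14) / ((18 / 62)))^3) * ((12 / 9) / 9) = 30505984 / 101269035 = 0.30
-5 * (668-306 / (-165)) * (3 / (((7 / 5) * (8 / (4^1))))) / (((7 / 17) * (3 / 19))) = -29749915 / 539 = -55194.65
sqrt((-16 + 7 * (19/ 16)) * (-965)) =86.13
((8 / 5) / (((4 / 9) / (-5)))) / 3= -6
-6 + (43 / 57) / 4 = -1325 / 228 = -5.81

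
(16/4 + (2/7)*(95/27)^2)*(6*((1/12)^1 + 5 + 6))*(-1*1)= -365389/729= -501.22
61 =61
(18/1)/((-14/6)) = -54/7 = -7.71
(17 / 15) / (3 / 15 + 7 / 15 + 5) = 1 / 5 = 0.20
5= 5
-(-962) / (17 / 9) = 8658 / 17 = 509.29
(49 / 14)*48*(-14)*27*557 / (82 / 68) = -1202638752 / 41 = -29332652.49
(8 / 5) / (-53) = -8 / 265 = -0.03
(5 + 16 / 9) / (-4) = -61 / 36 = -1.69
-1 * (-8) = 8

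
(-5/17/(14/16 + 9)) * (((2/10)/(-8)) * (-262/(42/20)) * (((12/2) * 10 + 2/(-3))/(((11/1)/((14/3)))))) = -932720/398871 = -2.34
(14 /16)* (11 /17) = 77 /136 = 0.57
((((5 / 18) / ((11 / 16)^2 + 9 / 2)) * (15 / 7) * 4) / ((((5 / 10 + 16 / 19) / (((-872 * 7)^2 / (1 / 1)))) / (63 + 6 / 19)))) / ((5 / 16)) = 174849874984960 / 64923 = 2693188469.19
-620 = -620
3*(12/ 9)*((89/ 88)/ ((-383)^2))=89/ 3227158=0.00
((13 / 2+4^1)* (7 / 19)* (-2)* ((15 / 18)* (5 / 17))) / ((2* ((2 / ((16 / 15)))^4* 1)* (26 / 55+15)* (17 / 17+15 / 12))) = -2207744 / 1001912085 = -0.00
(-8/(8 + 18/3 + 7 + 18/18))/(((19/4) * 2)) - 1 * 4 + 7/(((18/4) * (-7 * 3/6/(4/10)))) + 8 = 35588/9405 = 3.78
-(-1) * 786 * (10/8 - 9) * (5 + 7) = -73098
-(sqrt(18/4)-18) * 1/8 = 9/4-3 * sqrt(2)/16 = 1.98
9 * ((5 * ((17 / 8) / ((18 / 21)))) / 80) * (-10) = -13.95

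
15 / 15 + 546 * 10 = 5461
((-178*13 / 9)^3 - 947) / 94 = -12391225507 / 68526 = -180825.17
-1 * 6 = -6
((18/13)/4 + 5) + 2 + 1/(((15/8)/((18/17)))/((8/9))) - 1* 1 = 45403/6630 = 6.85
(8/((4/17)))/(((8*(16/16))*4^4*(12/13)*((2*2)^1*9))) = 221/442368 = 0.00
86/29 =2.97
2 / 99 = 0.02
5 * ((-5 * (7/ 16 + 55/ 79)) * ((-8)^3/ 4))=3627.85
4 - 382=-378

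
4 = 4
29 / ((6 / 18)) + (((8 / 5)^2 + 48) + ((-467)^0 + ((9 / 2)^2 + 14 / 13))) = 207853 / 1300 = 159.89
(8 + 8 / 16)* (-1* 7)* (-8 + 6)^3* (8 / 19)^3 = 243712 / 6859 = 35.53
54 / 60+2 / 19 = 191 / 190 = 1.01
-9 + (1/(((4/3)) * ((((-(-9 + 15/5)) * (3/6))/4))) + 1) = -7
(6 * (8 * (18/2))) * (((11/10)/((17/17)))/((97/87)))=206712/485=426.21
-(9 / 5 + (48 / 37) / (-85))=-5613 / 3145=-1.78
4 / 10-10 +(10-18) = -88 / 5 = -17.60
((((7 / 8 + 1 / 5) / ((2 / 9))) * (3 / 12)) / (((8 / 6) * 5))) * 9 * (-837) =-8745813 / 6400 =-1366.53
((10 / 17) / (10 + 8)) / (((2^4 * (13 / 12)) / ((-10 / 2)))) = -25 / 2652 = -0.01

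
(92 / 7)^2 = 8464 / 49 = 172.73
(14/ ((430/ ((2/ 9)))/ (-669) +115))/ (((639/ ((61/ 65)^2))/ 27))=17425443/ 3749687500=0.00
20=20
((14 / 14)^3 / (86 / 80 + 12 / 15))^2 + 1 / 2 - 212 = -95047 / 450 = -211.22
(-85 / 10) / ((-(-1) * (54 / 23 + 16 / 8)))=-391 / 200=-1.96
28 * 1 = 28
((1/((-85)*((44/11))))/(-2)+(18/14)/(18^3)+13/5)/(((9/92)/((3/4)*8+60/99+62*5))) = 120525432416/14313915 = 8420.16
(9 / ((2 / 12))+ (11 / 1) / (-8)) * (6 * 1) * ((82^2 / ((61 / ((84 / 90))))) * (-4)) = -39631256 / 305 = -129938.54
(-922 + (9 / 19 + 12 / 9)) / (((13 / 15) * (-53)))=262255 / 13091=20.03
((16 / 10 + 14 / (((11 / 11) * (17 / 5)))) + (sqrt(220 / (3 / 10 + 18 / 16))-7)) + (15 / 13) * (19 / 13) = 5804 / 14365 + 20 * sqrt(1254) / 57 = 12.83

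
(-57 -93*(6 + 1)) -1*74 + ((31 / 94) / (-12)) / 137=-120847183 / 154536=-782.00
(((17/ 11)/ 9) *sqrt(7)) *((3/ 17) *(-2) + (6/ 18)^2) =-37 *sqrt(7)/ 891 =-0.11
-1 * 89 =-89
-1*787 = -787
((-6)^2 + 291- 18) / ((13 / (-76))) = -23484 / 13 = -1806.46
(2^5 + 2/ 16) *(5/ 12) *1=1285/ 96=13.39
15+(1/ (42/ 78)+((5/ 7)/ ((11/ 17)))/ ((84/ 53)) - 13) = 4.55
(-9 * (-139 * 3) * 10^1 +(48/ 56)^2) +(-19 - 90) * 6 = 1806960/ 49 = 36876.73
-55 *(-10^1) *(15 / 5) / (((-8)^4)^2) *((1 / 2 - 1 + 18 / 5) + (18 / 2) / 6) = 3795 / 8388608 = 0.00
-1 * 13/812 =-13/812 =-0.02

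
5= 5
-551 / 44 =-12.52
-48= -48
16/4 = 4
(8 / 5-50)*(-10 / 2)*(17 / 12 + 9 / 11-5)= -4015 / 6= -669.17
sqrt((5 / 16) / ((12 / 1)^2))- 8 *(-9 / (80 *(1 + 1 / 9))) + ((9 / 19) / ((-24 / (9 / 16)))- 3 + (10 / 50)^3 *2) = -664271 / 304000 + sqrt(5) / 48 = -2.14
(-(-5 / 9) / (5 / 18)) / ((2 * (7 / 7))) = 1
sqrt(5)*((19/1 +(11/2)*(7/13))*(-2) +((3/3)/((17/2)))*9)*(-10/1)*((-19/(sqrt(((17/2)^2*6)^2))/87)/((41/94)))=-338375560*sqrt(5)/683462169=-1.11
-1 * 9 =-9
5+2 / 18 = 46 / 9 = 5.11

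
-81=-81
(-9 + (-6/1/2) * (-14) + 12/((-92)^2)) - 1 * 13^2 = -287773/2116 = -136.00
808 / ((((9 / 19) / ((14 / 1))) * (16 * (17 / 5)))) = 67165 / 153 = 438.99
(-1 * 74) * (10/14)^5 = -231250/16807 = -13.76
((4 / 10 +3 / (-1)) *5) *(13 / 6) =-169 / 6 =-28.17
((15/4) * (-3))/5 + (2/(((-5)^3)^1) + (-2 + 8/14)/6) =-26293/10500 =-2.50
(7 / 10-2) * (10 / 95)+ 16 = 1507 / 95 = 15.86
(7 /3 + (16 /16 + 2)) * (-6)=-32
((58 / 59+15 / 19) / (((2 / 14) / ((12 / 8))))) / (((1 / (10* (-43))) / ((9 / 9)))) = -8971305 / 1121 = -8002.95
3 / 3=1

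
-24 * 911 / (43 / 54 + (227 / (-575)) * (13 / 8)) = -2715508800 / 19223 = -141263.53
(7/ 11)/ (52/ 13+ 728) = 7/ 8052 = 0.00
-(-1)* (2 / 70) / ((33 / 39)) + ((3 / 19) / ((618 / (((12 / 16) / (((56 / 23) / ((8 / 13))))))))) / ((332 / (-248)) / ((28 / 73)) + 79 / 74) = 51435222808 / 1524176288635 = 0.03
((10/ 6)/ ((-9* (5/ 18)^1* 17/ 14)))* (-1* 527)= 868/ 3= 289.33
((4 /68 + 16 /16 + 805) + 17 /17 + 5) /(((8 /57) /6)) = 34715.51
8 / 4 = 2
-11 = -11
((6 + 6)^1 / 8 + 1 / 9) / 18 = 29 / 324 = 0.09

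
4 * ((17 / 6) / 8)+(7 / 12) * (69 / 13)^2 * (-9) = -148535 / 1014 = -146.48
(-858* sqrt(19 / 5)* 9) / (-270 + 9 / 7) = 546* sqrt(95) / 95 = 56.02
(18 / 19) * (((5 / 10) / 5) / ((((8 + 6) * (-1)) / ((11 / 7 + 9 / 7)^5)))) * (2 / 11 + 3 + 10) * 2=-835200000 / 24588641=-33.97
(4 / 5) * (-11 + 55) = 176 / 5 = 35.20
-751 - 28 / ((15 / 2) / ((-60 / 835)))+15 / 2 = -743.23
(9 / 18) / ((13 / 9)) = 9 / 26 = 0.35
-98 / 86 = -49 / 43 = -1.14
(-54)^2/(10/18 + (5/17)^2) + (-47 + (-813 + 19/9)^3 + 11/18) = -649119097841701/1217430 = -533188025.46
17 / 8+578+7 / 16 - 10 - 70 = 8009 / 16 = 500.56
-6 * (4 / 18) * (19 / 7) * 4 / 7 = -304 / 147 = -2.07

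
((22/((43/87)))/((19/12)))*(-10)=-281.13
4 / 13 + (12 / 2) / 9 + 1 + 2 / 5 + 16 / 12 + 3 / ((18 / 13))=2291 / 390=5.87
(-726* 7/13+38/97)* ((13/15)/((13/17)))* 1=-1674364/3783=-442.60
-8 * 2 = -16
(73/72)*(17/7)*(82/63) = 50881/15876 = 3.20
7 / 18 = 0.39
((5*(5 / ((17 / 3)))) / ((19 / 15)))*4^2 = 18000 / 323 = 55.73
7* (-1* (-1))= 7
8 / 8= 1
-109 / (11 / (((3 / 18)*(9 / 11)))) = -327 / 242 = -1.35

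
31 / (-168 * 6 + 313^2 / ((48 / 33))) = 496 / 1061531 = 0.00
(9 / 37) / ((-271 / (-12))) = 108 / 10027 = 0.01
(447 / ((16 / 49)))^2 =479741409 / 256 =1873989.88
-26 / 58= -13 / 29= -0.45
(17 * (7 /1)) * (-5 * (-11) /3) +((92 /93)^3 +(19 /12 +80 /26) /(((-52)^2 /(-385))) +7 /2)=247174672920335 /113099029056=2185.47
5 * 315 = 1575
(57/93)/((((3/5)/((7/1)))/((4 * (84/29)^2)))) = 6256320/26071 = 239.97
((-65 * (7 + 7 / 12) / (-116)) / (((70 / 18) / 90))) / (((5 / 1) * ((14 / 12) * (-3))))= -4563 / 812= -5.62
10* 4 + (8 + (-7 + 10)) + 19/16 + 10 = 995/16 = 62.19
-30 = -30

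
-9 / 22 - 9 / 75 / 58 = -0.41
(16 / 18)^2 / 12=0.07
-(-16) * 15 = 240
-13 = -13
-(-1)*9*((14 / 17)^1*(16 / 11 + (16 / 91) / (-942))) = 4114128 / 381667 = 10.78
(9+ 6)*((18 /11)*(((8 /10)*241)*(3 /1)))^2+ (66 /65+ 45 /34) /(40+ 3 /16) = 13437159.41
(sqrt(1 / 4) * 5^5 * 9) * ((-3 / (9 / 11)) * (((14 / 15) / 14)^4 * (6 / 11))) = -5 / 9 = -0.56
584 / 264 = 2.21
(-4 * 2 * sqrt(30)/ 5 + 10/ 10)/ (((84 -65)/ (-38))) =-2 + 16 * sqrt(30)/ 5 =15.53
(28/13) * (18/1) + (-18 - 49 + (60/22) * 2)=-3257/143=-22.78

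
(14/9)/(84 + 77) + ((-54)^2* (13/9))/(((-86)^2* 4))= 232763/1530972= 0.15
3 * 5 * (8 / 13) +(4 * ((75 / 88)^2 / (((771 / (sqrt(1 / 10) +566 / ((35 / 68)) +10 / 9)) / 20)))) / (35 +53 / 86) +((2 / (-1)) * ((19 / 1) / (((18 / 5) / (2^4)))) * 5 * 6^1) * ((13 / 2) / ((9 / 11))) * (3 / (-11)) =26875 * sqrt(10) / 127000148 +2886452873055 / 262659397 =10989.34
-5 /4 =-1.25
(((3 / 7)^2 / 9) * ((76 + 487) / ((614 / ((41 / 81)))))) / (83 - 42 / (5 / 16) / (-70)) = 0.00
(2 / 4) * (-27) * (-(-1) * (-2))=27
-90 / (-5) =18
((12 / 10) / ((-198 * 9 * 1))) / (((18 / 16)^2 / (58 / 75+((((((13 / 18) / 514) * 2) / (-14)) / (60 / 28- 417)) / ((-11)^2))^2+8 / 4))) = -732786218774738882689 / 496600005588864178914000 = -0.00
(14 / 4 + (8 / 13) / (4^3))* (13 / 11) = 4.15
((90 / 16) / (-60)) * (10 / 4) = -15 / 64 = -0.23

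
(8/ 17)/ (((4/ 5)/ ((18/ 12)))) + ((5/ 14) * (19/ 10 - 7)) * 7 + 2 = -671/ 68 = -9.87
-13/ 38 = -0.34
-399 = -399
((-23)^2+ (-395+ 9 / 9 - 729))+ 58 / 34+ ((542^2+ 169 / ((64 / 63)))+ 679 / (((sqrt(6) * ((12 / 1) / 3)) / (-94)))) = 319151815 / 1088 - 31913 * sqrt(6) / 12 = 286823.85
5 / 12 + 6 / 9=13 / 12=1.08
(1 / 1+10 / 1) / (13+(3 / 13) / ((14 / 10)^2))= 7007 / 8356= 0.84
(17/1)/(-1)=-17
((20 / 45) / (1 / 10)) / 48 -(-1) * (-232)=-12523 / 54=-231.91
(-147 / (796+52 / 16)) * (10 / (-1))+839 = 2688163 / 3197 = 840.84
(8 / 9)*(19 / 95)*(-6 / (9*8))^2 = 1 / 810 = 0.00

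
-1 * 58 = -58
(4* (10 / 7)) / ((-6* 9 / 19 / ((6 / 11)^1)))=-760 / 693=-1.10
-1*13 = -13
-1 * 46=-46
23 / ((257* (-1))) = -23 / 257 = -0.09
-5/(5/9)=-9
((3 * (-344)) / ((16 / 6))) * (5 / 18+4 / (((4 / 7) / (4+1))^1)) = -27305 / 2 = -13652.50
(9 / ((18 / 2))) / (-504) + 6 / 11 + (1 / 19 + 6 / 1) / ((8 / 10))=854197 / 105336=8.11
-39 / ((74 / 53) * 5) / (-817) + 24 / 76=5133 / 15910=0.32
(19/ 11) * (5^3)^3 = 37109375/ 11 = 3373579.55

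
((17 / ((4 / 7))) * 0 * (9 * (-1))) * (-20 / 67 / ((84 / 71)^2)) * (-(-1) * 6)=0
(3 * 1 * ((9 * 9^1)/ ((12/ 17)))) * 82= 56457/ 2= 28228.50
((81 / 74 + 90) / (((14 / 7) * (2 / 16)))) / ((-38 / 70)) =-471870 / 703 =-671.22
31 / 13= 2.38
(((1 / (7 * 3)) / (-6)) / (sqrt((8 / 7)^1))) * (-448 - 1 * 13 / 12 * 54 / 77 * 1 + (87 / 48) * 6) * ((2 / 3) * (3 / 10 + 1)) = 3506581 * sqrt(14) / 4656960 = 2.82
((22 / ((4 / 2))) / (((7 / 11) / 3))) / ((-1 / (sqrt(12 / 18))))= -121 *sqrt(6) / 7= -42.34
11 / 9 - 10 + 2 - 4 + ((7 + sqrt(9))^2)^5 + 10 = 89999999993 / 9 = 9999999999.22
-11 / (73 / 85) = -12.81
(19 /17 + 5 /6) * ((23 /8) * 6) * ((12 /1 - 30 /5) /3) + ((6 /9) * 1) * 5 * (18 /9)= 15091 /204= 73.98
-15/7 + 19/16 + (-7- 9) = -1899/112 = -16.96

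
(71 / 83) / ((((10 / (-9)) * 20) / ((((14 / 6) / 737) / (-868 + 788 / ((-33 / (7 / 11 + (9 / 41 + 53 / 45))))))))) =18155907 / 136545484453760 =0.00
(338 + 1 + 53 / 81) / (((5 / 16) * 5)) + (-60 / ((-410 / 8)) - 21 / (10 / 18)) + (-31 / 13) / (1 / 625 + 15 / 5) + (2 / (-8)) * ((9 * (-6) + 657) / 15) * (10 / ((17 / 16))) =2938482198317 / 34421832900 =85.37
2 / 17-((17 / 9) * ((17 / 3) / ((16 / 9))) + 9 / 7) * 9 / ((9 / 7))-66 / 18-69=-33645 / 272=-123.69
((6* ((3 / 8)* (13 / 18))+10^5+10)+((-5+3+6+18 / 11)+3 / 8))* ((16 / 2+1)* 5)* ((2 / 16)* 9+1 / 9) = 244793165 / 44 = 5563481.02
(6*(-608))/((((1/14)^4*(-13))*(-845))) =-140141568/10985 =-12757.54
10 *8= 80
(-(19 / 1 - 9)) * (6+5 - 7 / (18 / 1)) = -106.11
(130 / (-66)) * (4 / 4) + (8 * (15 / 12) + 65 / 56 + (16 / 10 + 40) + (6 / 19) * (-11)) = 8307031 / 175560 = 47.32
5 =5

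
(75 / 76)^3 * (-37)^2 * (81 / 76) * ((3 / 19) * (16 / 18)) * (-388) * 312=-58991215359375 / 2476099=-23824255.56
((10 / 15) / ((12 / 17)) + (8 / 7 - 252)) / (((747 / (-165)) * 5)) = 346379 / 31374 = 11.04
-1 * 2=-2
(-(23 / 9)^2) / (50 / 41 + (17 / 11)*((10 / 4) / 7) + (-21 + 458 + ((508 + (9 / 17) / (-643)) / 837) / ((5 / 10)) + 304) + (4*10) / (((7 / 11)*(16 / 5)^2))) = -2587043792608 / 297143353368735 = -0.01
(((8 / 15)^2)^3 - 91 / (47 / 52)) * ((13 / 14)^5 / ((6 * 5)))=-5002070131443619 / 2159468403750000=-2.32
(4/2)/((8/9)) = 9/4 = 2.25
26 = 26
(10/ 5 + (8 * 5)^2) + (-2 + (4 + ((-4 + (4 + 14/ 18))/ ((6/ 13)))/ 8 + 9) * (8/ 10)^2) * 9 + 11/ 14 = 1743923/ 1050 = 1660.88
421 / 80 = 5.26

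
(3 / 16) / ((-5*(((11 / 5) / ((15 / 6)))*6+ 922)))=-15 / 370912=-0.00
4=4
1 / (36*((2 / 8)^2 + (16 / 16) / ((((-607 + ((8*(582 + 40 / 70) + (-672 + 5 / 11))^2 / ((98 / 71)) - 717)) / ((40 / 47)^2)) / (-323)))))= 59180598655411612 / 133113106293869727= 0.44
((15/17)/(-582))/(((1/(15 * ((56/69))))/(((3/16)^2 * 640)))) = -15750/37927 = -0.42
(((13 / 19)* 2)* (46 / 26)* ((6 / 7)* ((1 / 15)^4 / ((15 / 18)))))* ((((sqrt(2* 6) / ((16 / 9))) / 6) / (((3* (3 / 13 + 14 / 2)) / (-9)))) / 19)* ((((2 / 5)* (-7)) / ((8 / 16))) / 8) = 299* sqrt(3) / 2120875000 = 0.00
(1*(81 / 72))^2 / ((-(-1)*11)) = 0.12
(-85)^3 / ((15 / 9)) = -368475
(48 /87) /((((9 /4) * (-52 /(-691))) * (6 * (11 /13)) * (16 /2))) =691 /8613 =0.08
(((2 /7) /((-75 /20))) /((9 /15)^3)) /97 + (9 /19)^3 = 0.10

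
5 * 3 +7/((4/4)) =22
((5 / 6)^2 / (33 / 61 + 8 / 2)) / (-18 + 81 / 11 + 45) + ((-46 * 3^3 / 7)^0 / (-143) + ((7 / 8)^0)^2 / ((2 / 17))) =4580354557 / 539026488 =8.50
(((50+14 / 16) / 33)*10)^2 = 34225 / 144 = 237.67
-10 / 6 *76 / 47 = -2.70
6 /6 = 1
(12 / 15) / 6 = 0.13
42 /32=21 /16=1.31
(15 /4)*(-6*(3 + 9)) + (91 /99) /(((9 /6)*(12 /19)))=-479411 /1782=-269.03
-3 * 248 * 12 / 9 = -992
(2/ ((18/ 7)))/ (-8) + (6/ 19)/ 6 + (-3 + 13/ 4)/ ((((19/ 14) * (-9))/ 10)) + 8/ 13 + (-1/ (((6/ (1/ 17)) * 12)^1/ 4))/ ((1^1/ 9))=101795/ 302328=0.34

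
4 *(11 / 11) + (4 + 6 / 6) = 9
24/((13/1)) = 1.85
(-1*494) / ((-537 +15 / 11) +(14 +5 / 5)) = 5434 / 5727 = 0.95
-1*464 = -464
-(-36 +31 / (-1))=67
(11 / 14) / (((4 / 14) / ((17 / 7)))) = 187 / 28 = 6.68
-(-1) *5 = 5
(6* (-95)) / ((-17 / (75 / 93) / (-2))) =-28500 / 527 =-54.08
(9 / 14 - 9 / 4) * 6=-135 / 14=-9.64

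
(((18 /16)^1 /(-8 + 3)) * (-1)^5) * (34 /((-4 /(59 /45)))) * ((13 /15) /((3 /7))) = -91273 /18000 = -5.07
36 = 36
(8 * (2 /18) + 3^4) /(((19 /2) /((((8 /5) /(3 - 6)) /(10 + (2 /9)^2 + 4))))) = -17688 /54055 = -0.33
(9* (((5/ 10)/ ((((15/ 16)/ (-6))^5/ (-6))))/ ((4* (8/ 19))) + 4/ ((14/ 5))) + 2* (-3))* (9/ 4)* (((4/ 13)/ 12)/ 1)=2824189812/ 284375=9931.22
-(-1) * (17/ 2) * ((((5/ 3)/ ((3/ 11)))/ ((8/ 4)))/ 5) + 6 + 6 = 619/ 36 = 17.19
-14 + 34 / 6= -25 / 3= -8.33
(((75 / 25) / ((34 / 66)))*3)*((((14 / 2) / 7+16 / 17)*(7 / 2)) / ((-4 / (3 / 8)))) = -205821 / 18496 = -11.13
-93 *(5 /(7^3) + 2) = -64263 /343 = -187.36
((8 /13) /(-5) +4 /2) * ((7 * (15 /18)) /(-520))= -427 /20280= -0.02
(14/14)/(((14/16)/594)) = 4752/7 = 678.86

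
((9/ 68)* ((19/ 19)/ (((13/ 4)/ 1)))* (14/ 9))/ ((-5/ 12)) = -168/ 1105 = -0.15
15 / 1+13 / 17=268 / 17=15.76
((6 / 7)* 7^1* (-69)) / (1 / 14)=-5796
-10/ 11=-0.91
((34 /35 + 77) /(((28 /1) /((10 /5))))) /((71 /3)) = 0.24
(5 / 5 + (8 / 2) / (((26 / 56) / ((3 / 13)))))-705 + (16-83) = -129963 / 169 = -769.01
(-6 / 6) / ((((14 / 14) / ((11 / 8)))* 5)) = -11 / 40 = -0.28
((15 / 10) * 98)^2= 21609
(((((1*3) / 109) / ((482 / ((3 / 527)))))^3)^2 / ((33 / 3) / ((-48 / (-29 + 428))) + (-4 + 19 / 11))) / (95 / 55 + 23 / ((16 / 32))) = -21434787 / 81268572877133423291526519107406582251180192585900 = -0.00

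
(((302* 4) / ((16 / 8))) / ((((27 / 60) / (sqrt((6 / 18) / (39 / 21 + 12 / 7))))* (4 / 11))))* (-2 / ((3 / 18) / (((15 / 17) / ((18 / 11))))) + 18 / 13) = -5735.21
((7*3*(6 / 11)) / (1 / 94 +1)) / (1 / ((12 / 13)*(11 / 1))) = 142128 / 1235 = 115.08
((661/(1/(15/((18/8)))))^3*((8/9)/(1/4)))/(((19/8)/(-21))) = -4140305340416000/1539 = -2690256881361.92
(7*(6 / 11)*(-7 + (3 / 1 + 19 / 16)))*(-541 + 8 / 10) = 510489 / 88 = 5801.01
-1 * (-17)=17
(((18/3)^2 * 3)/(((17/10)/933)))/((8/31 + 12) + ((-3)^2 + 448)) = 10412280/82433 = 126.31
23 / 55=0.42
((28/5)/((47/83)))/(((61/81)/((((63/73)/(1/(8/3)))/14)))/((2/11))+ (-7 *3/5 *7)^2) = 22589280/2031926137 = 0.01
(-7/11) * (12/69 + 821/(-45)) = 130921/11385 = 11.50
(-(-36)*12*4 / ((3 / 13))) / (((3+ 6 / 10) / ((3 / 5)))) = 1248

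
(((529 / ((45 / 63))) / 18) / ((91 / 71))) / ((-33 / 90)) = -37559 / 429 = -87.55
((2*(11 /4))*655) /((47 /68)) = 244970 /47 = 5212.13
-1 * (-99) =99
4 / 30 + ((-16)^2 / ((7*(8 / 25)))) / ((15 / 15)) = 12014 / 105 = 114.42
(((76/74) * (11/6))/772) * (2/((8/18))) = 627/57128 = 0.01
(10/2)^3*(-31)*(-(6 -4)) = 7750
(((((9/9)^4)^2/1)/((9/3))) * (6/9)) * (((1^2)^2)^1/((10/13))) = 13/45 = 0.29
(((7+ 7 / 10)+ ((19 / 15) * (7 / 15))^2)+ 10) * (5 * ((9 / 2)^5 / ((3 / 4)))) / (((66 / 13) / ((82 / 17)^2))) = 3234850267779 / 3179000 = 1017568.50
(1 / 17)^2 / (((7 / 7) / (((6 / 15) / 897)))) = 2 / 1296165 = 0.00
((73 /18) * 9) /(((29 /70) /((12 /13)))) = 81.33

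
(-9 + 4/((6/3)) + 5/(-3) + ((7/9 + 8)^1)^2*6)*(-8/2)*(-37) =1812704/27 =67137.19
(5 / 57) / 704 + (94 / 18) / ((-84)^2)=45907 / 53089344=0.00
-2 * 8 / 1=-16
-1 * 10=-10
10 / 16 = 5 / 8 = 0.62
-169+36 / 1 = -133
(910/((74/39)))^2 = 314885025/1369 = 230010.98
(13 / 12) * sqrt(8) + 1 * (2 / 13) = 2 / 13 + 13 * sqrt(2) / 6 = 3.22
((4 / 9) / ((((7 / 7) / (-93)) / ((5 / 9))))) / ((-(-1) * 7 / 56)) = -4960 / 27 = -183.70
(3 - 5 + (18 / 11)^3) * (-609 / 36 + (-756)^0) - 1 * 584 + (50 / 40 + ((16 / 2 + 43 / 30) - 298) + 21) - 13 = -71971819 / 79860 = -901.22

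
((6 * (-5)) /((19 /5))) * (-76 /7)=600 /7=85.71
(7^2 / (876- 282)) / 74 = 49 / 43956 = 0.00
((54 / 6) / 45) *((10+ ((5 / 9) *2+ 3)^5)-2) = 69816349 / 295245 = 236.47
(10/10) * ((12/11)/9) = 4/33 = 0.12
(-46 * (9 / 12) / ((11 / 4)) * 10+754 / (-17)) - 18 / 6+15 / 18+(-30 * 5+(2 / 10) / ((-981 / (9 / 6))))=-32814027 / 101915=-321.97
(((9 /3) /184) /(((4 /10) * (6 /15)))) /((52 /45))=3375 /38272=0.09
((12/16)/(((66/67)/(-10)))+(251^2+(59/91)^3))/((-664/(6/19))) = -6266065678545/209155138192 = -29.96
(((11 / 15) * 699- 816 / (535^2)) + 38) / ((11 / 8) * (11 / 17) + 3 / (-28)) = 150030124888 / 213237625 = 703.58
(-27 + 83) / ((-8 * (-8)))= 7 / 8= 0.88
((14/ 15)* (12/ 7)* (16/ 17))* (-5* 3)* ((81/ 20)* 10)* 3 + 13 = -46435/ 17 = -2731.47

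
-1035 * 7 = -7245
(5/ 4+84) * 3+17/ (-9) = 9139/ 36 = 253.86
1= 1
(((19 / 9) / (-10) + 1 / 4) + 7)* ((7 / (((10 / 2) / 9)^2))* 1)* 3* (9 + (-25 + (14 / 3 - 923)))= -223738263 / 500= -447476.53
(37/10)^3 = 50653/1000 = 50.65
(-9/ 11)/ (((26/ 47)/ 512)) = -757.26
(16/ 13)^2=256/ 169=1.51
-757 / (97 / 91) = -68887 / 97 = -710.18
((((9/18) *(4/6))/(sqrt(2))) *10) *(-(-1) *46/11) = 230 *sqrt(2)/33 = 9.86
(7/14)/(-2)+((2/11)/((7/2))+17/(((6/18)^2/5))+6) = 237407/308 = 770.80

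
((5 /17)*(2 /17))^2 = 100 /83521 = 0.00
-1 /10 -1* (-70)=699 /10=69.90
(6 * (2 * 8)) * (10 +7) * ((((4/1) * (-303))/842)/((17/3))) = -414.56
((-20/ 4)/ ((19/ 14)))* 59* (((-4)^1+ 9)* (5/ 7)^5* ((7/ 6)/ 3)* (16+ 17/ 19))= -493203125/ 371469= -1327.71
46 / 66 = 23 / 33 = 0.70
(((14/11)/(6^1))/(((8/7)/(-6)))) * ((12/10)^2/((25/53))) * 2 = -46746/6875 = -6.80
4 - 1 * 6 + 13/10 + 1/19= -123/190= -0.65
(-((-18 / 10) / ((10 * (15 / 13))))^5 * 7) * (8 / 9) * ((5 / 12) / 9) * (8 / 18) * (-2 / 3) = -2599051 / 329589843750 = -0.00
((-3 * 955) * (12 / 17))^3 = -8271244386.73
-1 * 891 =-891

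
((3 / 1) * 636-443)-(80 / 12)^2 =12785 / 9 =1420.56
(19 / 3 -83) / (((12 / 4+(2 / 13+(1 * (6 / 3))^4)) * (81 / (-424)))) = 1267760 / 60507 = 20.95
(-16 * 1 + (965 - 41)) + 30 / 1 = 938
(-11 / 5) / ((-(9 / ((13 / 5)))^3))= 24167 / 455625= 0.05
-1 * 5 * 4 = -20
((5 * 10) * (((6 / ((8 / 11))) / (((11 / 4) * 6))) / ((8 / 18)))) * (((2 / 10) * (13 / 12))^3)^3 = 10604499373 / 179159040000000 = 0.00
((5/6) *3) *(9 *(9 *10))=2025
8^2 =64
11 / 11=1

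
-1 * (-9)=9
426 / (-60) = -71 / 10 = -7.10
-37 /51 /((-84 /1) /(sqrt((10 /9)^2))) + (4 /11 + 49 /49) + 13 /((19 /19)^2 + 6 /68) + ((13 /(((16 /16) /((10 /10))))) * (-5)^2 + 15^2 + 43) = 4757268799 /7846146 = 606.32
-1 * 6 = -6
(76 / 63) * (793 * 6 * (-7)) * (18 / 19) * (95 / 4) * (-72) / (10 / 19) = 123669936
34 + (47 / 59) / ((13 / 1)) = 26125 / 767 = 34.06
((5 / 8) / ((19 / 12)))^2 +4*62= 358337 / 1444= 248.16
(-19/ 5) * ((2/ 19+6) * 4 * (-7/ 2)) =1624/ 5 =324.80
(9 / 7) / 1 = 9 / 7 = 1.29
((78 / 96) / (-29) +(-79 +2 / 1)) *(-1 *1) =35741 / 464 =77.03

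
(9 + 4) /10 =1.30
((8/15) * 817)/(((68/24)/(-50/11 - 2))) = -941184/935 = -1006.61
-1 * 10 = -10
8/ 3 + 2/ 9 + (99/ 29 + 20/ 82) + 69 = 75.55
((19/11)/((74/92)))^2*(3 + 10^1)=59.95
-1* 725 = -725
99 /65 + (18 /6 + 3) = 489 /65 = 7.52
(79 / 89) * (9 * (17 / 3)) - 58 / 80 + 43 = 311659 / 3560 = 87.54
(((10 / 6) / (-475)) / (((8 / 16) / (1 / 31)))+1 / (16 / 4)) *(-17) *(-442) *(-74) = -1227032443 / 8835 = -138883.13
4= 4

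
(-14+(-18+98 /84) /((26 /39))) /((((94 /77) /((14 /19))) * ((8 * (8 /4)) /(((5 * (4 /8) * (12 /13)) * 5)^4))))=-2677524609375 /102019892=-26245.12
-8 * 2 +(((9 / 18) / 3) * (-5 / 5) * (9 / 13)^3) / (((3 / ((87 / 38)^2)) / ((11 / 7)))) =-717376811 / 44414552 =-16.15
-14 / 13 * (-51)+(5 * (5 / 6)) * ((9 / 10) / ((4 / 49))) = 20979 / 208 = 100.86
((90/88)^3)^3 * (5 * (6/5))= 7.34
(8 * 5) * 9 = 360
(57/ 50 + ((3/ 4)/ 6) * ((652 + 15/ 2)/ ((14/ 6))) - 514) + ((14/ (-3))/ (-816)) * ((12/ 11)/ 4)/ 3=-2250308239/ 4712400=-477.53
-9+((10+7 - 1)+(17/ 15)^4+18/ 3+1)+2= 893521/ 50625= 17.65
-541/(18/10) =-2705/9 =-300.56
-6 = -6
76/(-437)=-0.17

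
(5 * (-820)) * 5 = -20500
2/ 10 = 1/ 5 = 0.20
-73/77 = -0.95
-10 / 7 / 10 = -1 / 7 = -0.14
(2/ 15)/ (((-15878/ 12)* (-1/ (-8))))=-32/ 39695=-0.00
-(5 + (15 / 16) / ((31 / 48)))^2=-40000 / 961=-41.62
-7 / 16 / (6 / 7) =-49 / 96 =-0.51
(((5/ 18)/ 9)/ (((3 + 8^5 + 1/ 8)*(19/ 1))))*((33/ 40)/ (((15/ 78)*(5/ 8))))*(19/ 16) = 143/ 353928150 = 0.00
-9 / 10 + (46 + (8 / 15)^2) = 20423 / 450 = 45.38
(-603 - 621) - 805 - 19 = -2048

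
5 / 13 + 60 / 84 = 1.10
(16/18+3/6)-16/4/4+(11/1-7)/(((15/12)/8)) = 2339/90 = 25.99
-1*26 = -26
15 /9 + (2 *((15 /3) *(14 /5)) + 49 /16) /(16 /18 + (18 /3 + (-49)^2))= 1747099 /1040208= 1.68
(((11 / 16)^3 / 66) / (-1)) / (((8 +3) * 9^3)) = -11 / 17915904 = -0.00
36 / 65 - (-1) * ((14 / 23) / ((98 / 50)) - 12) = -116534 / 10465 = -11.14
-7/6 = -1.17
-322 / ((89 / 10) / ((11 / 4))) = -8855 / 89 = -99.49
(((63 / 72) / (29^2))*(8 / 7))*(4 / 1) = 4 / 841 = 0.00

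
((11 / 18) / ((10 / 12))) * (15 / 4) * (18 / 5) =99 / 10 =9.90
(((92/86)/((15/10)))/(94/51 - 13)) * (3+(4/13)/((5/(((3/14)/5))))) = -10683684/55662425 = -0.19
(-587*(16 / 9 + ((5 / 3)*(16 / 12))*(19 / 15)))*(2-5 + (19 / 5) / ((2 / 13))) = -7897498 / 135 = -58499.99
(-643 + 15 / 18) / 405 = -1.59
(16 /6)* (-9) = -24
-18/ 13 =-1.38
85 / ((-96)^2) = 85 / 9216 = 0.01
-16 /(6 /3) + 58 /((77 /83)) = 4198 /77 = 54.52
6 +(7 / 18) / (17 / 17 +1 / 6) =19 / 3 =6.33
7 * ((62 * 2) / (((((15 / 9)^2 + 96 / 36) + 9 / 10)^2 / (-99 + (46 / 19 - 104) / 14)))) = -14194180800 / 6194779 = -2291.31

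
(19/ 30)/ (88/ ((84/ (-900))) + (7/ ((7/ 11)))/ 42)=-0.00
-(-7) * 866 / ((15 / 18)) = 36372 / 5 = 7274.40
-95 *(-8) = 760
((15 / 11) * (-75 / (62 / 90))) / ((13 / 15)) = -759375 / 4433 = -171.30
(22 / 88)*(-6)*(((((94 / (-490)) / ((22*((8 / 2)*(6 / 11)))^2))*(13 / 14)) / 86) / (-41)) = -611 / 18576660480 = -0.00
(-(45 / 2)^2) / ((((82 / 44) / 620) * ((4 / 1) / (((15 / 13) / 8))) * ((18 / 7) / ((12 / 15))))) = -8056125 / 4264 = -1889.34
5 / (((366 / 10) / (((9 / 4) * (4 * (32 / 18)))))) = 400 / 183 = 2.19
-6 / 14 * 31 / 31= -3 / 7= -0.43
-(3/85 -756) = 64257/85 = 755.96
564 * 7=3948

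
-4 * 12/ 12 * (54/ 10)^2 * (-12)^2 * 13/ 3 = -1819584/ 25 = -72783.36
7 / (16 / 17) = 119 / 16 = 7.44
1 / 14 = 0.07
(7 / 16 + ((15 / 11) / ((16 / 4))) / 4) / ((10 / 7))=161 / 440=0.37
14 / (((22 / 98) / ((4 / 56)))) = 49 / 11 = 4.45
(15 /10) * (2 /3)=1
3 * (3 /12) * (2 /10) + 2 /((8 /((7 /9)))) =31 /90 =0.34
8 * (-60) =-480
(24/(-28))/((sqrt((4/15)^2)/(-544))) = 12240/7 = 1748.57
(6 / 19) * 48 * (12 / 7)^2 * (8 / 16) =20736 / 931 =22.27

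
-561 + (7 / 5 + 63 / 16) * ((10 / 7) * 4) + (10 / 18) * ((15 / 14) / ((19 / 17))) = -211457 / 399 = -529.97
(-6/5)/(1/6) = -36/5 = -7.20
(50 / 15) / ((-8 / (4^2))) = -20 / 3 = -6.67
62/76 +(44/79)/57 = 7435/9006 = 0.83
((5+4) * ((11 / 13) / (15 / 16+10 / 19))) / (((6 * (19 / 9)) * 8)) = 297 / 5785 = 0.05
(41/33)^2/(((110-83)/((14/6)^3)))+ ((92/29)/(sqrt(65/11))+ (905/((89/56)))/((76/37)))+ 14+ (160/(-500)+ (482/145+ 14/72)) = 92 * sqrt(715)/1885+ 1149057605189677/3893113035900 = 296.46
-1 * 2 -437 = -439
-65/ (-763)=65/ 763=0.09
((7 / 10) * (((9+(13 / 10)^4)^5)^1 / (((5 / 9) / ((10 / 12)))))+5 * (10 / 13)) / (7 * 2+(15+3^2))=6395561892524688454713642673 / 988000000000000000000000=6473.24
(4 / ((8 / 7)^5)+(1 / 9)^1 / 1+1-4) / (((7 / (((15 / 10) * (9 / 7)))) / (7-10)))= 555561 / 802816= 0.69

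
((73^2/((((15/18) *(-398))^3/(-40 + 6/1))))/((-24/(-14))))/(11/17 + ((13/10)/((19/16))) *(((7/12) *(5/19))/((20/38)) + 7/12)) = 204830773/113480625600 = 0.00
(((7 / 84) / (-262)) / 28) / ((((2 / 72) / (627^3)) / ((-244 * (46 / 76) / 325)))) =54604438713 / 1192100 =45805.25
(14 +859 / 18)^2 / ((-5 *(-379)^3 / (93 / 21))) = 38263951 / 617348908260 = 0.00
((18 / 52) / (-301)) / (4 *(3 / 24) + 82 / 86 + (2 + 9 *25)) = -1 / 198653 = -0.00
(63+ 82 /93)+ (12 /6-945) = -81758 /93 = -879.12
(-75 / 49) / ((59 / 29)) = -2175 / 2891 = -0.75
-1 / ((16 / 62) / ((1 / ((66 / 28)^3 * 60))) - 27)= -10633 / 1869129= -0.01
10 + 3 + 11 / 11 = 14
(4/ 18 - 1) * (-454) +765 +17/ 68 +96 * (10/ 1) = 74821/ 36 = 2078.36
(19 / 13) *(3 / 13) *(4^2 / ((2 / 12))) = 5472 / 169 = 32.38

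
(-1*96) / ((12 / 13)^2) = -112.67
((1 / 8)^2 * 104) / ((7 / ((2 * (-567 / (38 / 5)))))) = -34.64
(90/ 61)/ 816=15/ 8296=0.00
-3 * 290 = -870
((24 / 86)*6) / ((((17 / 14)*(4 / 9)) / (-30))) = -68040 / 731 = -93.08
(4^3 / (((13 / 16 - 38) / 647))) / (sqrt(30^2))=-331264 / 8925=-37.12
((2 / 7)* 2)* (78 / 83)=312 / 581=0.54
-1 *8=-8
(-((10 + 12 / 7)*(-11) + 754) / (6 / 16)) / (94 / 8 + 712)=-2.30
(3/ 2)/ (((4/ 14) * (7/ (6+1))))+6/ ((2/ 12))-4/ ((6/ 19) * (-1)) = 647/ 12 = 53.92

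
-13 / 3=-4.33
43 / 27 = 1.59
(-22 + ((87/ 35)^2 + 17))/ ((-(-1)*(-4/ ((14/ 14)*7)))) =-2.06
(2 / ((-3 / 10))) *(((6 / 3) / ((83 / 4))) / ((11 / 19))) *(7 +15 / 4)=-32680 / 2739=-11.93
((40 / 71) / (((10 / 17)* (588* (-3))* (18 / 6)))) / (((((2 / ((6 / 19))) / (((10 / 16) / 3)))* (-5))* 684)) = 17 / 9766026144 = 0.00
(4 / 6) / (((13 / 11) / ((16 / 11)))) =32 / 39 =0.82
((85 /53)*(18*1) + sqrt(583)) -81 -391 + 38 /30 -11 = -360028 /795 + sqrt(583) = -428.72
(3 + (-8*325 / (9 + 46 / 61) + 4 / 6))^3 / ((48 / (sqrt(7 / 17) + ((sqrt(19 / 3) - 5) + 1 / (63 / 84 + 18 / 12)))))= -826640565374051*sqrt(57) / 6551898192 - 826640565374051*sqrt(119) / 37127423088 + 33892263180336091 / 19655694576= 528867.09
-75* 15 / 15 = -75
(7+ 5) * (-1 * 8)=-96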